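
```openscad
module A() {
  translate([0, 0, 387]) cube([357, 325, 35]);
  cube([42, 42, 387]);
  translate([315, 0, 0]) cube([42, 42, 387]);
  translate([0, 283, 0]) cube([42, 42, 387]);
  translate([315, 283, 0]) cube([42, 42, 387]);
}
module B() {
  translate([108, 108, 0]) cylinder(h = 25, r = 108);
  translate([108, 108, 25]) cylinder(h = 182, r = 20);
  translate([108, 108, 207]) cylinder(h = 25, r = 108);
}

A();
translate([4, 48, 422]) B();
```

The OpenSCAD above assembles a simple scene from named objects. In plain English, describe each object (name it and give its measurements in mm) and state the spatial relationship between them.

A is a four-legged stool. The seat is 357×325 mm, 35 mm thick, top at z = 422 mm. It stands on four square legs, each 42×42 mm in cross-section, from z = 0 to the seat underside, each flush with a corner of the seat.

B is a spool: two coaxial disc flanges of radius 108 mm and thickness 25 mm, joined by a core cylinder of radius 20 mm and height 182 mm. The lower flange rests on z = 0 and the three cylinders share a vertical axis.

The spool is on top of the stool.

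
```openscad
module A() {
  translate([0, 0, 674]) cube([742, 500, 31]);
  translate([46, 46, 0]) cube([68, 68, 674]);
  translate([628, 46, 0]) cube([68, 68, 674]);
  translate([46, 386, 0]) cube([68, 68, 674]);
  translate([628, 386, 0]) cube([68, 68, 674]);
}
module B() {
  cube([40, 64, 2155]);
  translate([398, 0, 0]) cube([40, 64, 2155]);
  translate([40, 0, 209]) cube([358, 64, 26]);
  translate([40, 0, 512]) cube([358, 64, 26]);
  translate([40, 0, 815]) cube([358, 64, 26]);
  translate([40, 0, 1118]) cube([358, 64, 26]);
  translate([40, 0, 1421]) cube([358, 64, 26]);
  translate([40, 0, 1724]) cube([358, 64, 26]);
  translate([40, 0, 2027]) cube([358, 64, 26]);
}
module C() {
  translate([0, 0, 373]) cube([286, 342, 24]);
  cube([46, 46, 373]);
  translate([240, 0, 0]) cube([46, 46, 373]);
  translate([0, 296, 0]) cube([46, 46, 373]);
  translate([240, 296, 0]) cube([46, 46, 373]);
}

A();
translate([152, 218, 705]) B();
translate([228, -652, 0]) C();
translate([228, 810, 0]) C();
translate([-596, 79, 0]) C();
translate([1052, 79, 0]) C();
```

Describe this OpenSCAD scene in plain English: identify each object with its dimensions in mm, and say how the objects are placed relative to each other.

A is a table with a 742×500 mm rectangular top, 31 mm thick, top surface at z = 705 mm, supported by four 68×68 mm square legs, each inset 46 mm from the nearest pair of top edges, running from the floor.

B is a straight ladder. Two 40×64 mm vertical rails, 2155 mm tall, stand 438 mm apart (outside-to-outside) with their front faces coplanar on the −y side. 7 rungs, each 64 mm deep and 26 mm tall, span between the inner faces of the rails, front faces flush with the rails. The lowest rung's underside is at z = 209 mm and rungs are spaced 303 mm apart (underside to underside).

C is a four-legged stool. The seat is a 286×342×24 mm slab whose top surface is at z = 397 mm; four square legs, each 46×46 mm in cross-section, run from the floor (z = 0) to the underside of the seat, each flush with a corner of the seat.

The ladder is on top of the table, centred. Four stools sit around the table at the −y, +y, −x, +x sides.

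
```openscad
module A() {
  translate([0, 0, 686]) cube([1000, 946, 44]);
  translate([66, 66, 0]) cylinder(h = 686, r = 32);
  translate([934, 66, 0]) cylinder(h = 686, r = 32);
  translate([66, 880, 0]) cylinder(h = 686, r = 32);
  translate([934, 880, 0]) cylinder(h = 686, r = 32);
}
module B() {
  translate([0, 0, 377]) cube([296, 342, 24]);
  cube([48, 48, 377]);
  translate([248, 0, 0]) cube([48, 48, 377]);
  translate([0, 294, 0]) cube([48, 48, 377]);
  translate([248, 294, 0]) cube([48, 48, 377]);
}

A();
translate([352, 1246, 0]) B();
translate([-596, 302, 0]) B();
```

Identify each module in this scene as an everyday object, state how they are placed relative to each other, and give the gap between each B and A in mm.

A is a table. B is a stool. Two stools sit around the table at the +y, −x sides. The gap between each stool and the table is 300 mm.

Each stool's nearest face is 300 mm from the table's bounding box.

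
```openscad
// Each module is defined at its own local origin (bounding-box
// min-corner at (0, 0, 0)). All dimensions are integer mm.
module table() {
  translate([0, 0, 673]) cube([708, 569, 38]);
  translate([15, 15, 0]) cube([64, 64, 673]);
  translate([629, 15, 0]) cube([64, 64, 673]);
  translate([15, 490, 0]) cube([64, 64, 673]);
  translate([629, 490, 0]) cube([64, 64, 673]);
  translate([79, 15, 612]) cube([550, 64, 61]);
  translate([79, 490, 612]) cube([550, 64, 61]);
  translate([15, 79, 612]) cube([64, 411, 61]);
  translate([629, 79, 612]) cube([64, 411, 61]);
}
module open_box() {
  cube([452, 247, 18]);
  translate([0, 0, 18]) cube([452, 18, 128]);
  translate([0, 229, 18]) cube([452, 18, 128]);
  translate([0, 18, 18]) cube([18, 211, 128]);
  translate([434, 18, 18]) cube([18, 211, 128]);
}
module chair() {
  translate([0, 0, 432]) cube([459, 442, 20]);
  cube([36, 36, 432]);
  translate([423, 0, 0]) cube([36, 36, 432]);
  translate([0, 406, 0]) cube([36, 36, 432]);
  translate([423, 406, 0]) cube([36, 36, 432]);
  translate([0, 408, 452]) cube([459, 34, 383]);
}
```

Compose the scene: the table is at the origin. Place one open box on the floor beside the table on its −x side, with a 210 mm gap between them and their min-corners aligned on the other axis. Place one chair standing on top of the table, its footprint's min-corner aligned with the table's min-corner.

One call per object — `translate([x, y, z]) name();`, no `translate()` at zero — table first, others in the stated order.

table();
translate([-662, 0, 0]) open_box();
translate([0, 0, 711]) chair();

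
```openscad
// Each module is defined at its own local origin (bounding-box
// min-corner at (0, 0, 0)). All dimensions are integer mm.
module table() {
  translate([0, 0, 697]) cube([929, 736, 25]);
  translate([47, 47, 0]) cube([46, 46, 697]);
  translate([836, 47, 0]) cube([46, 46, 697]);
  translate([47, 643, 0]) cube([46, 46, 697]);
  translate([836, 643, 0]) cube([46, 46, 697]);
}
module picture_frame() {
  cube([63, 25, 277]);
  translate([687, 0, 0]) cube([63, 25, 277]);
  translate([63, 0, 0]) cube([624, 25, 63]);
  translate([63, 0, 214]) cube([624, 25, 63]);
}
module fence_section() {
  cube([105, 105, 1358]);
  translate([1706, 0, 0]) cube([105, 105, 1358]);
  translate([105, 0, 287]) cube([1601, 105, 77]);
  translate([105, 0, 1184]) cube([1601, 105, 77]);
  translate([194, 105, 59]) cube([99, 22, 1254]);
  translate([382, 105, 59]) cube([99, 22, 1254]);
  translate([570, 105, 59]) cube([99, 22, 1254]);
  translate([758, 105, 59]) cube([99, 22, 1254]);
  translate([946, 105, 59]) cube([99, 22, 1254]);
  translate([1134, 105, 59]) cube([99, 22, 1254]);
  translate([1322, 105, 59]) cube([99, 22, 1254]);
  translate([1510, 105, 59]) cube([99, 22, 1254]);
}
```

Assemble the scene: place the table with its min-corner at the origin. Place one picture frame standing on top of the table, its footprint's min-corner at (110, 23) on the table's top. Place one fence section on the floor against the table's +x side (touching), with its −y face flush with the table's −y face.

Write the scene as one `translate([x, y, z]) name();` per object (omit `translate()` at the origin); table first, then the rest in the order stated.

table();
translate([110, 23, 722]) picture_frame();
translate([929, 0, 0]) fence_section();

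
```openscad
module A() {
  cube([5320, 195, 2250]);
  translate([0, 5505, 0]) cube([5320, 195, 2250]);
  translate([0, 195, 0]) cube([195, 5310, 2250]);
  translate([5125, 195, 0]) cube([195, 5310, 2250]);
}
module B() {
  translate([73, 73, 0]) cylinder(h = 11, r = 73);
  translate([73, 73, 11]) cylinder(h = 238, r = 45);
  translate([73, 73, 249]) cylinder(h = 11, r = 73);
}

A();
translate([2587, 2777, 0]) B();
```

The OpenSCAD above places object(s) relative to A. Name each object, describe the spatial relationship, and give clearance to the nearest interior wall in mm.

A is a house frame. B is a spool. The spool sits inside the house frame, centred. The clearance to the nearest interior wall is 2392 mm.

Clearances: x = 2392, y = 2582; minimum 2392 mm.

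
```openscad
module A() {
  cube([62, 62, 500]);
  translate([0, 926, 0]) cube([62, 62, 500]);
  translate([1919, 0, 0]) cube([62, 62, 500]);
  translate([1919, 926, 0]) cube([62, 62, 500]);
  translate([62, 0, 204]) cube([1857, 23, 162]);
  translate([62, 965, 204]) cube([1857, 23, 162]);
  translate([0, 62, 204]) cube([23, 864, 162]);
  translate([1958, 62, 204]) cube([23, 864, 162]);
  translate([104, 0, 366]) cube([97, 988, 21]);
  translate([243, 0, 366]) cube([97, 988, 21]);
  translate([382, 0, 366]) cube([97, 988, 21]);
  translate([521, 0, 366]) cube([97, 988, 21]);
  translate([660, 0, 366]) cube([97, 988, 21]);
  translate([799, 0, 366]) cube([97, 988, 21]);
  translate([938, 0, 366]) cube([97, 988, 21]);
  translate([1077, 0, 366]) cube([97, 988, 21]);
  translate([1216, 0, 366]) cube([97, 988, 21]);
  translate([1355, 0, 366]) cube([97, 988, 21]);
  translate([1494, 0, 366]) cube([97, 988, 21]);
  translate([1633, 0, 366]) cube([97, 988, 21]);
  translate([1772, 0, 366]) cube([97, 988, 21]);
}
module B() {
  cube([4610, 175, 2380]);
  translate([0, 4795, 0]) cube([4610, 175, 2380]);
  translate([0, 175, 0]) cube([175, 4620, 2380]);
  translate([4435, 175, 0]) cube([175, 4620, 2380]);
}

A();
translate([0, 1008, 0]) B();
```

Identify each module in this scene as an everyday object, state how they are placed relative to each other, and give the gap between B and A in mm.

A is a bed frame. B is a house frame. The house frame is on the floor beside the bed frame on its +y side. The gap between the house frame and the bed frame is 20 mm.

The house frame's nearest face is 20 mm from the bed frame's +y face.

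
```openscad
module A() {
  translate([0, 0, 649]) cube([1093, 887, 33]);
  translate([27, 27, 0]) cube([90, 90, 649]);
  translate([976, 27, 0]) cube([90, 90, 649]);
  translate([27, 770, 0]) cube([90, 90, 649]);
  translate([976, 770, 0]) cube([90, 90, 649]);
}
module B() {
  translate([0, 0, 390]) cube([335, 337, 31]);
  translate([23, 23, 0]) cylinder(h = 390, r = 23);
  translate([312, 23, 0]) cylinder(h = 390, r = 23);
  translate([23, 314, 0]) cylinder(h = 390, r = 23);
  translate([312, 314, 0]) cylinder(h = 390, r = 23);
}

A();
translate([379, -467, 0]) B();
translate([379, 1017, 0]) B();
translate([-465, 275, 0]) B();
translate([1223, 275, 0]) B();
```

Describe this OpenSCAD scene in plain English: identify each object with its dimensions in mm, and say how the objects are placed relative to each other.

A is a table with a 1093×887 mm rectangular top, 33 mm thick, top surface at z = 682 mm, supported by four 90×90 mm square legs, each inset 27 mm from the nearest pair of top edges, running from the floor.

B is a four-legged stool. The seat is 335×337 mm, 31 mm thick, top at z = 421 mm. It stands on four round legs, each 46 mm in diameter, from z = 0 to the seat underside, each leg's axis is inset half a diameter from the nearest pair of seat edges (so the leg's bounding box is flush with the corner).

Four stools sit around the table at the −y, +y, −x, +x sides.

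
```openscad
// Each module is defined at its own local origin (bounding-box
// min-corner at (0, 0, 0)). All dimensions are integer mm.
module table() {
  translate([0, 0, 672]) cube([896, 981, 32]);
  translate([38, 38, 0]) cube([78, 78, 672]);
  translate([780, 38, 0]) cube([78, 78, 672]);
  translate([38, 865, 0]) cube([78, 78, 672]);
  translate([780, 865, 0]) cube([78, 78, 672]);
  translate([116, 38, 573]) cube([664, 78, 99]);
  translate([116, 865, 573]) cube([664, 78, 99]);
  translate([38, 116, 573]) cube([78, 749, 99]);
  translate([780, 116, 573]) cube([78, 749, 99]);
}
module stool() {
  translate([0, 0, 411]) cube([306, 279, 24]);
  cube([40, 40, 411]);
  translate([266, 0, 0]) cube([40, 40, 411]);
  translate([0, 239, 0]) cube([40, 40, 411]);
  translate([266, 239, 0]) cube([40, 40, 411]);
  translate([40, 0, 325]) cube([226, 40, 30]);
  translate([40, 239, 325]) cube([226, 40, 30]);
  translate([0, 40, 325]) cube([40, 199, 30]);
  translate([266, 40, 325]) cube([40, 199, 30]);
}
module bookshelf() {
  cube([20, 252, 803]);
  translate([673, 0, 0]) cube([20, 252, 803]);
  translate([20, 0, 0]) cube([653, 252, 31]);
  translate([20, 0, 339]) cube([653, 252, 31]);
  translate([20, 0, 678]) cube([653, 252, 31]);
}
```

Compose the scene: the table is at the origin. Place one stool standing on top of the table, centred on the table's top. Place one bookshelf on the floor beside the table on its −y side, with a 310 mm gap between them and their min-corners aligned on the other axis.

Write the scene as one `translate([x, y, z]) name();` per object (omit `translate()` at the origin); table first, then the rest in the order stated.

table();
translate([295, 351, 704]) stool();
translate([0, -562, 0]) bookshelf();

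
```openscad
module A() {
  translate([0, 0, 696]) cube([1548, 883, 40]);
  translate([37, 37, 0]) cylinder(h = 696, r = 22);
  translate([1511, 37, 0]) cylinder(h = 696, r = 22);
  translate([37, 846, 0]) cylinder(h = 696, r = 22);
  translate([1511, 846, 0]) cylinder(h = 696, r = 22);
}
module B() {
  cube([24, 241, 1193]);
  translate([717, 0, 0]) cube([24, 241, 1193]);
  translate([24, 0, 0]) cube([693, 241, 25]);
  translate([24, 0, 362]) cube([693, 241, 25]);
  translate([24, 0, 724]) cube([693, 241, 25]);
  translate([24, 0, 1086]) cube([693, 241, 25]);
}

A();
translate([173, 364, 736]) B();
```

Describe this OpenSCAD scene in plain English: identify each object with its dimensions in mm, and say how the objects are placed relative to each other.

A is a table with a 1548×883 mm rectangular top, 40 mm thick, top surface at z = 736 mm, supported by four round legs of 44 mm diameter, each leg's bounding box inset 15 mm from the nearest pair of top edges, running from the floor.

B is a bookshelf 741 mm wide overall, 241 mm deep and 1193 mm tall. The two sides are 24 mm thick vertical panels. 4 horizontal shelves of 25 mm thickness span between the inner faces of the sides; the lowest shelf sits on the floor and shelves are stacked with a clear vertical gap of 337 mm between each pair.

The bookshelf is on top of the table.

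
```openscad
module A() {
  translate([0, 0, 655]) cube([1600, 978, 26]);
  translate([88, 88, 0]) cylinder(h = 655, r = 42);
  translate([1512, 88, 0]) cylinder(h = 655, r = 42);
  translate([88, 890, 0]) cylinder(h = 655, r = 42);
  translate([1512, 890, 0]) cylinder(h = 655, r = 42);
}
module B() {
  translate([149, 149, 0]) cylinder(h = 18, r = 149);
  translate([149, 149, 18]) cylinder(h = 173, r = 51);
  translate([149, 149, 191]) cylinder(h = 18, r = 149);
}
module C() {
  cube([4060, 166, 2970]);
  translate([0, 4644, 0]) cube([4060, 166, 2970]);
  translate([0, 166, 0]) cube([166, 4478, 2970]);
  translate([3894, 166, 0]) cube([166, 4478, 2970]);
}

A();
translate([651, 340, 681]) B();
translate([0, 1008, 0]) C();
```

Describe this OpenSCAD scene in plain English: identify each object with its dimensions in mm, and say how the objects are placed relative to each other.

A is a table: top 1600 mm (x) × 978 mm (y), 26 mm thick, upper face at z = 681 mm, on four round legs of 84 mm diameter, each leg's bounding box inset 46 mm from the nearest pair of top edges, running from z = 0 to the bottom of the top.

B is a spool: two coaxial disc flanges of radius 149 mm and thickness 18 mm, joined by a core cylinder of radius 51 mm and height 173 mm. The lower flange rests on z = 0 and the three cylinders share a vertical axis.

C is the wall frame of a small rectangular building: four walls, each 2970 mm tall and 166 mm thick, enclosing a footprint 4060 mm (x) by 4810 mm (y) outside-to-outside, with no floor or roof. The front and back walls (the −y and +y sides) span the full width; the two side walls fit between them.

The spool is on top of the table, centred. The house frame is on the floor beside the table on its +y side.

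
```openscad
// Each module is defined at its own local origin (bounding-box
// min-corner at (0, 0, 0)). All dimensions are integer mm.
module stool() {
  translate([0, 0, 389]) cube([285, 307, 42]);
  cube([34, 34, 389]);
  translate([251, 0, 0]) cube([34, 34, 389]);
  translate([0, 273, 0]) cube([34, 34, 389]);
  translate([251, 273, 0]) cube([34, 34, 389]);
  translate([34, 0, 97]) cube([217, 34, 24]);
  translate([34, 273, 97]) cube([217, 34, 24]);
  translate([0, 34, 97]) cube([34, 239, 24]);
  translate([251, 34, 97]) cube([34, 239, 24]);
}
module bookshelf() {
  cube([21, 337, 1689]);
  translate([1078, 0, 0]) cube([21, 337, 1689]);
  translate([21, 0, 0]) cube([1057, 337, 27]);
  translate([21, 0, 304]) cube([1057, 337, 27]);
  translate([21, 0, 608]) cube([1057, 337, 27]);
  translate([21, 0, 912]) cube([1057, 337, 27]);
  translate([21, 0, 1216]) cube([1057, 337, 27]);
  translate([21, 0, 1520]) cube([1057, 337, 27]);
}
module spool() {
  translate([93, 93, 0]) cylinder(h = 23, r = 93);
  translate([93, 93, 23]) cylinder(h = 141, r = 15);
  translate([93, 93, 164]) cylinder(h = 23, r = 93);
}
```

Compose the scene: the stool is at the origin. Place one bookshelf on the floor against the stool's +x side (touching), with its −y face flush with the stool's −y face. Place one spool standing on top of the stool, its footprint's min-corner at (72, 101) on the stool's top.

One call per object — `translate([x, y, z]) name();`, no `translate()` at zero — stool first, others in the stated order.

stool();
translate([285, 0, 0]) bookshelf();
translate([72, 101, 431]) spool();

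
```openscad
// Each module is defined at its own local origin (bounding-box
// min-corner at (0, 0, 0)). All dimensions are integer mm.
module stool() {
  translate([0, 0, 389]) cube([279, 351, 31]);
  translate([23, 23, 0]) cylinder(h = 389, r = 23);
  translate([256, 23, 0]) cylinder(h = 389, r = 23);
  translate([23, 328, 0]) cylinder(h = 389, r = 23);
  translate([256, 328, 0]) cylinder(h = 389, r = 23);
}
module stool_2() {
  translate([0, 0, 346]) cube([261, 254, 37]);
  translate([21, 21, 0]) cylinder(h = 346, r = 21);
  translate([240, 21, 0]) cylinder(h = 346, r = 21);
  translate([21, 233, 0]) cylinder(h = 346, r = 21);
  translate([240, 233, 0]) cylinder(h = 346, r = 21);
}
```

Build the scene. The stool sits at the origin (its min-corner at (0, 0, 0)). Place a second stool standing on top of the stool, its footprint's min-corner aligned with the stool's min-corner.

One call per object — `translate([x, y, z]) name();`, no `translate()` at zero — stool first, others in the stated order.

stool();
translate([0, 0, 420]) stool_2();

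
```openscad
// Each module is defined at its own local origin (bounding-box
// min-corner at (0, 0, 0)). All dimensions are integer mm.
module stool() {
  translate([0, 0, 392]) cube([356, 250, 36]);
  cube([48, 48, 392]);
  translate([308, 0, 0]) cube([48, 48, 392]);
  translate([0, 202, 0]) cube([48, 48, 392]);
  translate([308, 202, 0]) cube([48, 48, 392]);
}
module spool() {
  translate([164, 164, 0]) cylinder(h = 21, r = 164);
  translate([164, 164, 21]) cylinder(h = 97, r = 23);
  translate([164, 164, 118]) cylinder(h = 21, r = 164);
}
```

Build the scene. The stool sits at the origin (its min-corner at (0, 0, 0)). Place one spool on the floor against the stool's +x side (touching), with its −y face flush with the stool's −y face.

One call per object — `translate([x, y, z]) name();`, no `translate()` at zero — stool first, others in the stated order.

stool();
translate([356, 0, 0]) spool();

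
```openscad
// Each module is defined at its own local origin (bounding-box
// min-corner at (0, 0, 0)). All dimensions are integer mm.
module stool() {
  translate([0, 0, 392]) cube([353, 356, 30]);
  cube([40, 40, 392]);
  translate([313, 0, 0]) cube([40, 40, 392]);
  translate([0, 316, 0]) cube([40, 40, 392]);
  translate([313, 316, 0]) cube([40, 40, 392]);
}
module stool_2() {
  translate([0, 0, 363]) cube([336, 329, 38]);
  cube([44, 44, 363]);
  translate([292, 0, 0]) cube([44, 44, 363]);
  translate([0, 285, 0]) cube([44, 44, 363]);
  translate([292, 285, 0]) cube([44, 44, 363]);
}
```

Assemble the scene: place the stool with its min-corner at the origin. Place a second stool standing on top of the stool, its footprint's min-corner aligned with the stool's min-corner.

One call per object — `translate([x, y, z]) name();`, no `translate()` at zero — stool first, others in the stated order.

stool();
translate([0, 0, 422]) stool_2();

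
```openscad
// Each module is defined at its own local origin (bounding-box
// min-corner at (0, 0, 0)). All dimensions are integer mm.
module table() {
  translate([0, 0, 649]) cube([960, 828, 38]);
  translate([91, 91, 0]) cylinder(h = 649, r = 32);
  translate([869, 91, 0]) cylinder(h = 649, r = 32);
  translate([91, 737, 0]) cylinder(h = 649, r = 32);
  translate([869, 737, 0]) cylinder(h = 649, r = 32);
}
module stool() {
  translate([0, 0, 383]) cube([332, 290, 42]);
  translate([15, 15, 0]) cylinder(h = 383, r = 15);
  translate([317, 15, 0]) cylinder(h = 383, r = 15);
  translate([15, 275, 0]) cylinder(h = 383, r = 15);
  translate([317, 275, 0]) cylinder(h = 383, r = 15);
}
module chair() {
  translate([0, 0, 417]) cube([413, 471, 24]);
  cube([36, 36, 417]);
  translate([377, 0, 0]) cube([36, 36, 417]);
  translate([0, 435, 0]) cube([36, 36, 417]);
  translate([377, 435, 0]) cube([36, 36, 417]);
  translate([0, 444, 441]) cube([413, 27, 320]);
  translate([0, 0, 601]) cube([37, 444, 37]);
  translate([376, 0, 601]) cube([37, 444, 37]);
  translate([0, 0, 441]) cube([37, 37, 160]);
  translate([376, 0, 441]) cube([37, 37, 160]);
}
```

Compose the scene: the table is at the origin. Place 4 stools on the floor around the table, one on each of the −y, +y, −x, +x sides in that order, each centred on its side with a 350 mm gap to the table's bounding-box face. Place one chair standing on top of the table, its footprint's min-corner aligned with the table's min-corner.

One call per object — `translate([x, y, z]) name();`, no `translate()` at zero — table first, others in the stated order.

table();
translate([314, -640, 0]) stool();
translate([314, 1178, 0]) stool();
translate([-682, 269, 0]) stool();
translate([1310, 269, 0]) stool();
translate([0, 0, 687]) chair();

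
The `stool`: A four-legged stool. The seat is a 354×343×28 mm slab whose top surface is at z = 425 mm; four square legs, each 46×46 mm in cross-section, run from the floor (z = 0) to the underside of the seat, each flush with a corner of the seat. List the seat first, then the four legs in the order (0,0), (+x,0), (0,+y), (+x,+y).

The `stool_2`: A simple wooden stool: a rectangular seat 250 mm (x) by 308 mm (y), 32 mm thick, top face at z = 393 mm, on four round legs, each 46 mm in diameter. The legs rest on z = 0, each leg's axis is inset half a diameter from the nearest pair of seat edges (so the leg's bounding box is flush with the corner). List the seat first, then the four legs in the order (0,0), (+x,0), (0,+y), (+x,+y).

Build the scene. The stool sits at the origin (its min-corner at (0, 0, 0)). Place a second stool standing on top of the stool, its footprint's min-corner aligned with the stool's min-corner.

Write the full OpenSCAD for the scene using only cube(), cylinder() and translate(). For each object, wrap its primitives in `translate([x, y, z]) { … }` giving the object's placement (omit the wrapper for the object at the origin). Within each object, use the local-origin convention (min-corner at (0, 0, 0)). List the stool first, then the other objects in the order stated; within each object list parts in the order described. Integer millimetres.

translate([0, 0, 397]) cube([354, 343, 28]);
cube([46, 46, 397]);
translate([308, 0, 0]) cube([46, 46, 397]);
translate([0, 297, 0]) cube([46, 46, 397]);
translate([308, 297, 0]) cube([46, 46, 397]);
translate([0, 0, 425]) {
  translate([0, 0, 361]) cube([250, 308, 32]);
  translate([23, 23, 0]) cylinder(h = 361, r = 23);
  translate([227, 23, 0]) cylinder(h = 361, r = 23);
  translate([23, 285, 0]) cylinder(h = 361, r = 23);
  translate([227, 285, 0]) cylinder(h = 361, r = 23);
}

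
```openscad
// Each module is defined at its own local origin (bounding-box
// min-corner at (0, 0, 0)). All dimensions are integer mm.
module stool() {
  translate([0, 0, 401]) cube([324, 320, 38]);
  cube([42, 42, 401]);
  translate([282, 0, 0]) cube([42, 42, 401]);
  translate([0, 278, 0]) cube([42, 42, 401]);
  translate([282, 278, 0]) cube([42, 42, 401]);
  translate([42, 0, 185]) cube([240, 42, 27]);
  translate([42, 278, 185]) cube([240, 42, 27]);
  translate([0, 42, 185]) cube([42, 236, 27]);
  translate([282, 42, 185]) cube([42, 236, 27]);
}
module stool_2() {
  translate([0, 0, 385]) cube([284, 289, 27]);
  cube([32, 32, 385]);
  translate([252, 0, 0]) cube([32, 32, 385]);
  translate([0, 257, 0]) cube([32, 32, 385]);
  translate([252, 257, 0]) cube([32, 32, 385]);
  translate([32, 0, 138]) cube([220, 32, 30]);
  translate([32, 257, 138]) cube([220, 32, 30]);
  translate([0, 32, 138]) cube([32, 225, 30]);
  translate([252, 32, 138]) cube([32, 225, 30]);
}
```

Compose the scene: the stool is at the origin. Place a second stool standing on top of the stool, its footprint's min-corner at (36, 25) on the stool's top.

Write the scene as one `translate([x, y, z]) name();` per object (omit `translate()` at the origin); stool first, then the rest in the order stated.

stool();
translate([36, 25, 439]) stool_2();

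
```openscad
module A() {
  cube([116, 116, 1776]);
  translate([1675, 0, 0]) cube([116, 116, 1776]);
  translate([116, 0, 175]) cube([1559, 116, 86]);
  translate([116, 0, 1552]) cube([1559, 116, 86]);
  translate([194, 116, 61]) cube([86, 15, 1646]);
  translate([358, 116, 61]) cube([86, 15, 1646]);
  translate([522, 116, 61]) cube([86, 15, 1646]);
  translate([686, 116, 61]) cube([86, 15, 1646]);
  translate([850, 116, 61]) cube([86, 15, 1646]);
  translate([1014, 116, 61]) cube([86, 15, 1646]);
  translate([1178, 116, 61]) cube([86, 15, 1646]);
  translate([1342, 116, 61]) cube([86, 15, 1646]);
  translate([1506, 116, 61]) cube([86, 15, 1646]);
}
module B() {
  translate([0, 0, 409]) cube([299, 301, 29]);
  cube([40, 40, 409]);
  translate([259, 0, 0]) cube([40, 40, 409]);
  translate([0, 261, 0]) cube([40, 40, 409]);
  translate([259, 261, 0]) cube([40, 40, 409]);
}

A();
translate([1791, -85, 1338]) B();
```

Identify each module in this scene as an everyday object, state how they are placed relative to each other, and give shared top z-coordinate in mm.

Both tops at z = 1776 mm.

A is a fence section. B is a stool. The stool is beside the fence section with their tops flush at z = 1776. The shared top z-coordinate is 1776 mm.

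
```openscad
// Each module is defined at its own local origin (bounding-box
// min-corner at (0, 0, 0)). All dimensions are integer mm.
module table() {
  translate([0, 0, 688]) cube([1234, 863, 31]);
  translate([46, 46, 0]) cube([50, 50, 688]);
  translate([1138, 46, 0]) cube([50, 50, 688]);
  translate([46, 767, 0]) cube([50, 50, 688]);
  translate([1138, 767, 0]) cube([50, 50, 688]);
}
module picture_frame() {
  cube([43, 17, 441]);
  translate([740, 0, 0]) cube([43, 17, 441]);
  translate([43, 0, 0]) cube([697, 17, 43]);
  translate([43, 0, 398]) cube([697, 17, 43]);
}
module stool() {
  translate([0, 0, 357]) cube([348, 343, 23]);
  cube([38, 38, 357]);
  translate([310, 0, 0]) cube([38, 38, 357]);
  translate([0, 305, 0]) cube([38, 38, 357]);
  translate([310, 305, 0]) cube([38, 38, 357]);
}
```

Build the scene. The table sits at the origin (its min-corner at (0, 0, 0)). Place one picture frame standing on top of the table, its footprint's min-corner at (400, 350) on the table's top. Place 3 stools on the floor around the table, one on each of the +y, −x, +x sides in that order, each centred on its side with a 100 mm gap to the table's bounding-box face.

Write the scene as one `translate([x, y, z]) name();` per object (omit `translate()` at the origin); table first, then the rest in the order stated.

table();
translate([400, 350, 719]) picture_frame();
translate([443, 963, 0]) stool();
translate([-448, 260, 0]) stool();
translate([1334, 260, 0]) stool();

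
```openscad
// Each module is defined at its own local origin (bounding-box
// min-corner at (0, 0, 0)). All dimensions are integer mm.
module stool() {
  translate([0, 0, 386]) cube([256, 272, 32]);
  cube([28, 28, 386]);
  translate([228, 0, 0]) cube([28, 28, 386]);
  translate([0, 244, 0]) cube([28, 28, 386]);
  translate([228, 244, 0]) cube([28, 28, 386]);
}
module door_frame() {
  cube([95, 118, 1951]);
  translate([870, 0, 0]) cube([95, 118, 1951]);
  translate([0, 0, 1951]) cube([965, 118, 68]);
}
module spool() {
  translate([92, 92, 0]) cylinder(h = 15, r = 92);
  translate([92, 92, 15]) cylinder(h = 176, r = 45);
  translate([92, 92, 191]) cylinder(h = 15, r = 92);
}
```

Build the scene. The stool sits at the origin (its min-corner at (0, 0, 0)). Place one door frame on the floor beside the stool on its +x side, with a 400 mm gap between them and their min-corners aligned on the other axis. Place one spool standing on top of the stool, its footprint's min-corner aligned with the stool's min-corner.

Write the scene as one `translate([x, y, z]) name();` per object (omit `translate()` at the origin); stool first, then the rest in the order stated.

stool();
translate([656, 0, 0]) door_frame();
translate([0, 0, 418]) spool();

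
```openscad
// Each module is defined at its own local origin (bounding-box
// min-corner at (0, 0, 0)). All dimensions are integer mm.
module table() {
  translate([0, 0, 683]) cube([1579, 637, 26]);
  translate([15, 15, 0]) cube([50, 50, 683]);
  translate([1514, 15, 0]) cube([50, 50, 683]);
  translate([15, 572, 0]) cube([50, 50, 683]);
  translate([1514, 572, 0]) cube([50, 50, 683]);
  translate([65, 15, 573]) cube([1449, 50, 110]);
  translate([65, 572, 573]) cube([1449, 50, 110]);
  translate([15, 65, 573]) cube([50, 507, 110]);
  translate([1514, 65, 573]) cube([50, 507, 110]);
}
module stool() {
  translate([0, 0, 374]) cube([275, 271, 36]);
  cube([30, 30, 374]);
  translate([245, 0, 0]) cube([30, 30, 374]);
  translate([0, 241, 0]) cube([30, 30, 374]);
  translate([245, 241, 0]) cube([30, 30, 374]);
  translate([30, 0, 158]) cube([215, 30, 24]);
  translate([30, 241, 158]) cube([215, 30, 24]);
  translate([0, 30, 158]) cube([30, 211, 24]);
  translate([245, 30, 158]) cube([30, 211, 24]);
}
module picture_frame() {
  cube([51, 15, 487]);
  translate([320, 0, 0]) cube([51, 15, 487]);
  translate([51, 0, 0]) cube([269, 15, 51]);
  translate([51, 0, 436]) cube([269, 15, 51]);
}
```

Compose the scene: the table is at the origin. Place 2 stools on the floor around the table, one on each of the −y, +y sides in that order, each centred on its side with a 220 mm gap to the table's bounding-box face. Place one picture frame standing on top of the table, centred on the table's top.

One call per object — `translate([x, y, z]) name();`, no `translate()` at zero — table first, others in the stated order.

table();
translate([652, -491, 0]) stool();
translate([652, 857, 0]) stool();
translate([604, 311, 709]) picture_frame();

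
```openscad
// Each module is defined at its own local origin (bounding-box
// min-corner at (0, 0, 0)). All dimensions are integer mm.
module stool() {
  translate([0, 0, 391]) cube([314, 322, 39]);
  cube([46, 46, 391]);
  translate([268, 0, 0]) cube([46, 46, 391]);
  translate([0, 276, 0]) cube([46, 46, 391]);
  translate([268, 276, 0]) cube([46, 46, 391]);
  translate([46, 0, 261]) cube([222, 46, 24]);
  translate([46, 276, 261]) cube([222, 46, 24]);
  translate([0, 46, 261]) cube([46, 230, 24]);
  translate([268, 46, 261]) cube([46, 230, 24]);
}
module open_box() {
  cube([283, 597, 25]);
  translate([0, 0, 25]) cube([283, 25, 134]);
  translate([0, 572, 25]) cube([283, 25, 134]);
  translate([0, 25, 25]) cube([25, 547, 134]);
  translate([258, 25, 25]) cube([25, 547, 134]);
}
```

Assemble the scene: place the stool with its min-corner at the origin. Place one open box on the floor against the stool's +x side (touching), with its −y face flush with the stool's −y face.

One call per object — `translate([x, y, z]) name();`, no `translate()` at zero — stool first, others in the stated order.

stool();
translate([314, 0, 0]) open_box();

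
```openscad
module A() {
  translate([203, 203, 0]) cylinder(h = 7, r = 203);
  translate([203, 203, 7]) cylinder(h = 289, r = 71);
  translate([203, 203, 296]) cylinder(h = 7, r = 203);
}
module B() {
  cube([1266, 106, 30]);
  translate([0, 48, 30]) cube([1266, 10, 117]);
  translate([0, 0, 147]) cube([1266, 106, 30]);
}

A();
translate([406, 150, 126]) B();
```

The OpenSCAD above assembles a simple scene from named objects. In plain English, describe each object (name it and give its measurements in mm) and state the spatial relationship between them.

A is a spool: two coaxial disc flanges of radius 203 mm and thickness 7 mm, joined by a core cylinder of radius 71 mm and height 289 mm. The lower flange rests on z = 0 and the three cylinders share a vertical axis.

B is an I-beam lying along x, 1266 mm long. Overall section height 177 mm. Two flanges 106 mm wide (y) and 30 mm thick, one on the floor and one at the top; a web 10 mm thick runs between them, centred on the flange width.

The I-beam is beside the spool with their tops flush at z = 303.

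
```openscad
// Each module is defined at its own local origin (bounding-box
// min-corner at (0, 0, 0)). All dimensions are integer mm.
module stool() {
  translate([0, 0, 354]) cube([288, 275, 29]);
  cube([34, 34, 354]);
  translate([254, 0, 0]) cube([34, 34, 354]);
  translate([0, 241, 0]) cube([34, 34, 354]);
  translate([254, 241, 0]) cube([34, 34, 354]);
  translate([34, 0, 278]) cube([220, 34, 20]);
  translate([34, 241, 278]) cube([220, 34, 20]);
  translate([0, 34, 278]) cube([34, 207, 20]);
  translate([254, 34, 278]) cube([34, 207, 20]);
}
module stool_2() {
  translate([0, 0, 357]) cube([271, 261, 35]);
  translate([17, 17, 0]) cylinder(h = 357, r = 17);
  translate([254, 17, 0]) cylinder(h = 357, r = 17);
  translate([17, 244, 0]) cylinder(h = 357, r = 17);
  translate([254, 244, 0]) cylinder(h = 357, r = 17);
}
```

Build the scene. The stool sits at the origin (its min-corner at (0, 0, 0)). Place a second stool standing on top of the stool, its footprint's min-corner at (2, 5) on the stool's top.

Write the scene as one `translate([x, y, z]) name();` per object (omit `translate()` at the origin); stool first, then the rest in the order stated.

stool();
translate([2, 5, 383]) stool_2();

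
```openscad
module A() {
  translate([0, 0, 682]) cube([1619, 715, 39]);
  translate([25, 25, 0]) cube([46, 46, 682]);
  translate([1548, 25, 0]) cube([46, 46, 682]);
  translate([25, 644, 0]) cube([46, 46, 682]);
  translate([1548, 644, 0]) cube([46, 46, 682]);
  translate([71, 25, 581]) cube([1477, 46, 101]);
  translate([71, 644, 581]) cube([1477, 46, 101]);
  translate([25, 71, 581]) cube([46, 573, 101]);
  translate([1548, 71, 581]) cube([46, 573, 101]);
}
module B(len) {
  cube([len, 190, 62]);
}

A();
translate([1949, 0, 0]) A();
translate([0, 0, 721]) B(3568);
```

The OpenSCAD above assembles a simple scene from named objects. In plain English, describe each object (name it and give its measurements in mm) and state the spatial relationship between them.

A is a table with a 1619×715 mm rectangular top, 39 mm thick, top surface at z = 721 mm, supported by four 46×46 mm square legs, each inset 25 mm from the nearest pair of top edges, running from the floor. Four apron rails, 46 mm thick and 101 mm tall, run between adjacent legs with their top edges flush with the underside of the top and their outer faces flush with the legs' outer faces.

B is a rectangular beam 3568 mm long (x), 190 mm deep (y), 62 mm thick (z).

The beam spans the tops of two tables placed 330 mm apart, resting at z = 721 mm.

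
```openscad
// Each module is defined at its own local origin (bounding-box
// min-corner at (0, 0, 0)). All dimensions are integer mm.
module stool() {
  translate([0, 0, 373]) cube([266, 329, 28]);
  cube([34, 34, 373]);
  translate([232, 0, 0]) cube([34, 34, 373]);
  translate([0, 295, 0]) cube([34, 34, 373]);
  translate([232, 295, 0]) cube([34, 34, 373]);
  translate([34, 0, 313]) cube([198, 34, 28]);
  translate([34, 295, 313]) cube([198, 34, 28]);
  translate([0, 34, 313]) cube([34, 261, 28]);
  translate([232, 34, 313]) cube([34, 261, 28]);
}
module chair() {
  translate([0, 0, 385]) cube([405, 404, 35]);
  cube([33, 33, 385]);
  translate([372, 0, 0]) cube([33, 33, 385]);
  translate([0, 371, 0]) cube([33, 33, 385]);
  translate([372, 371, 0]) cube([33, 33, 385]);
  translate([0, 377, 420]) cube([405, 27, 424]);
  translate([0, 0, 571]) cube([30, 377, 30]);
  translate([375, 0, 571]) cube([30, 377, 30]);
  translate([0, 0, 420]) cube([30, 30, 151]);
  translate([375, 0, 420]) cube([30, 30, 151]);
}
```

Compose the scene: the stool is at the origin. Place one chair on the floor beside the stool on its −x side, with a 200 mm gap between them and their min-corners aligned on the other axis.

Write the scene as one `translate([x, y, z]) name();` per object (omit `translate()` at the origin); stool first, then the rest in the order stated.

stool();
translate([-605, 0, 0]) chair();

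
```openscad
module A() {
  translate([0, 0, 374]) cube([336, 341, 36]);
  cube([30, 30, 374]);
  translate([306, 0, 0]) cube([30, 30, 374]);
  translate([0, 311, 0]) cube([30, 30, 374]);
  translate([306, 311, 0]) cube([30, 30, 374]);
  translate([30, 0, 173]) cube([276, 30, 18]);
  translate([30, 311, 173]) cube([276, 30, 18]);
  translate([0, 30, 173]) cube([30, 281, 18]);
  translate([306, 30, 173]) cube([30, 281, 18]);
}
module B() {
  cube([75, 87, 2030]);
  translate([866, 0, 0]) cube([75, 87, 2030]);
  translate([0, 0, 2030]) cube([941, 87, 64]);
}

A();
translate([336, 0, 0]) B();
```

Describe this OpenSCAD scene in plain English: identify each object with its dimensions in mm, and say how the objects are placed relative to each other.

A is a four-legged stool. The seat is a 336×341×36 mm slab whose top surface is at z = 410 mm; four square legs, each 30×30 mm in cross-section, run from the floor (z = 0) to the underside of the seat, each flush with a corner of the seat. Four stretchers, 30 mm wide and 18 mm tall, connect adjacent legs with their undersides at z = 173 mm, each running between the inner faces of the legs it joins and aligned with the legs' outer faces on the other axis.

B is a rectangular door frame: two vertical jambs of 75×87 mm section, 2030 mm tall, with a clear opening 791 mm wide between their inner faces. A header 64 mm tall and 87 mm deep lies on top of the jambs and spans the full outside width.

The door frame is against the stool's +x side, with their −y faces flush.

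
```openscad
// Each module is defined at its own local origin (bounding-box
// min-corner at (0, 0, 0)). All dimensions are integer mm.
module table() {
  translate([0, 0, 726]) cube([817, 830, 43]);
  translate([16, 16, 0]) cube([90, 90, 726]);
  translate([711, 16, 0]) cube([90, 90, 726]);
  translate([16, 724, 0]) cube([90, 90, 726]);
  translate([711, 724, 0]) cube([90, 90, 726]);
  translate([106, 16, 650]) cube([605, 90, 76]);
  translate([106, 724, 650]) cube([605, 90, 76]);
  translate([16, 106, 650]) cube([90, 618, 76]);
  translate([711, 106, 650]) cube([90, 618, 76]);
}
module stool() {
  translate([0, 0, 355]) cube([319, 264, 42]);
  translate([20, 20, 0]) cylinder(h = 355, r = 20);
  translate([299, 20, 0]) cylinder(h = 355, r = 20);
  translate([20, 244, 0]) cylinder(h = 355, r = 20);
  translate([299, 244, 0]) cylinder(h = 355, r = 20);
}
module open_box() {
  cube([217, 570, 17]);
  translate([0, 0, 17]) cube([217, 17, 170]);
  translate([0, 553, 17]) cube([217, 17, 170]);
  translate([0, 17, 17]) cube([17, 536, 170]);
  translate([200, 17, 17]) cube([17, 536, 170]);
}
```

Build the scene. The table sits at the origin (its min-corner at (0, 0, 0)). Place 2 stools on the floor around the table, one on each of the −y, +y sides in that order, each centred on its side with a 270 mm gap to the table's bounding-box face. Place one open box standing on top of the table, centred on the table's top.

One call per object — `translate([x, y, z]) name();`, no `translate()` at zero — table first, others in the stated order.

table();
translate([249, -534, 0]) stool();
translate([249, 1100, 0]) stool();
translate([300, 130, 769]) open_box();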